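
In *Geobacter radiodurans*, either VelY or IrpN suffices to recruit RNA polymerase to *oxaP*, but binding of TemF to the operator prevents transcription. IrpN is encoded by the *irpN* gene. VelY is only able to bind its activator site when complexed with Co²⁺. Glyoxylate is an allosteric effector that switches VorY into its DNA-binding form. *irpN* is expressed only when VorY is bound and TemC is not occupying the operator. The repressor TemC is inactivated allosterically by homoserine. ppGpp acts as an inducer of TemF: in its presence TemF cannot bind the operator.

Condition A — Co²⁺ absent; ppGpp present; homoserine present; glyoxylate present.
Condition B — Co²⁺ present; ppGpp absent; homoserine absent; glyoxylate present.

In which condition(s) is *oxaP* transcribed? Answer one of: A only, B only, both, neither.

Condition A:
Co²⁺ is absent, so VelY is inactive.
ppGpp is present, so TemF is inactive.
Homoserine is present, so TemC is inactive.
Glyoxylate is present, so VorY is active.
No repressor is bound and VorY is active, so *irpN* is transcribed.
So IrpN is produced and active.
Activator IrpN is present, so *oxaP* is transcribed.
→ *oxaP* is ON in A.
Condition B:
Co²⁺ is present, so VelY is active.
ppGpp is absent, so TemF is active.
Homoserine is absent, so TemC is active.
Glyoxylate is present, so VorY is active.
With repressor TemC bound, *irpN* is not transcribed.
So IrpN is not produced.
With repressor TemF bound, *oxaP* is not transcribed.
→ *oxaP* is OFF in B.

A only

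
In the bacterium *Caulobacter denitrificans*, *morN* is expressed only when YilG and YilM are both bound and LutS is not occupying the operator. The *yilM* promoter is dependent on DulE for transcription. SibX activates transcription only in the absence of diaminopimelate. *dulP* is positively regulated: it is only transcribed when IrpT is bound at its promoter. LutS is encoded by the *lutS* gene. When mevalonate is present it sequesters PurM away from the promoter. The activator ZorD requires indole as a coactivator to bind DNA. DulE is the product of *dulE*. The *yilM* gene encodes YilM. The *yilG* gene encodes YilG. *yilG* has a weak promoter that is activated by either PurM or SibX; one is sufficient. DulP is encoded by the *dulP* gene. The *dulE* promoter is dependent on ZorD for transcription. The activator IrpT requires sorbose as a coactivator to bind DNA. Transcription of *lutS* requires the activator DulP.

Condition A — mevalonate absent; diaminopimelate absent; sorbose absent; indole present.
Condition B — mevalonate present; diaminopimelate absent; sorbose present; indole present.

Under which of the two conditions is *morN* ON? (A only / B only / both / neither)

Condition A:
Mevalonate is absent, so PurM is active.
Diaminopimelate is absent, so SibX is active.
Activator PurM is present, so *yilG* is transcribed.
So YilG is produced and active.
Sorbose is absent, so IrpT is inactive.
Required activator IrpT is absent, so *dulP* is not transcribed.
So DulP is not produced.
Required activator DulP is absent, so *lutS* is not transcribed.
So LutS is not produced.
Indole is present, so ZorD is active.
No repressor is bound and ZorD is active, so *dulE* is transcribed.
So DulE is produced and active.
No repressor is bound and DulE is active, so *yilM* is transcribed.
So YilM is produced and active.
No repressor is bound and YilG and YilM are active, so *morN* is transcribed.
→ *morN* is ON in A.
Condition B:
Mevalonate is present, so PurM is inactive.
Diaminopimelate is absent, so SibX is active.
Activator SibX is present, so *yilG* is transcribed.
So YilG is produced and active.
Sorbose is present, so IrpT is active.
No repressor is bound and IrpT is active, so *dulP* is transcribed.
So DulP is produced and active.
No repressor is bound and DulP is active, so *lutS* is transcribed.
So LutS is produced and active.
Indole is present, so ZorD is active.
No repressor is bound and ZorD is active, so *dulE* is transcribed.
So DulE is produced and active.
No repressor is bound and DulE is active, so *yilM* is transcribed.
So YilM is produced and active.
With repressor LutS bound, *morN* is not transcribed.
→ *morN* is OFF in B.

A only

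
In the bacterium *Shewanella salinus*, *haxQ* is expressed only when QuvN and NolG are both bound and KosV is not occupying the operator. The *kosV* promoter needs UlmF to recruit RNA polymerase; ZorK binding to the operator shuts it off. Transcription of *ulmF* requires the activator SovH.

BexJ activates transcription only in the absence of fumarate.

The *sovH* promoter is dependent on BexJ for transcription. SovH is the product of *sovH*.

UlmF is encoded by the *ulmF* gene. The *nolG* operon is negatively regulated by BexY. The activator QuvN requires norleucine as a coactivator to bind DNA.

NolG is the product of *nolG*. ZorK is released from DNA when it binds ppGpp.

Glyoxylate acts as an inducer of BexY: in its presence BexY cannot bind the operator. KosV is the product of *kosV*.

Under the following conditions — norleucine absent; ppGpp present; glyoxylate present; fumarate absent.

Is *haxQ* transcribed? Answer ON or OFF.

Norleucine is absent, so QuvN is inactive.
Glyoxylate is present, so BexY is inactive.
With no repressor bound, *nolG* is transcribed.
So NolG is produced and active.
Fumarate is absent, so BexJ is active.
No repressor is bound and BexJ is active, so *sovH* is transcribed.
So SovH is produced and active.
No repressor is bound and SovH is active, so *ulmF* is transcribed.
So UlmF is produced and active.
ppGpp is present, so ZorK is inactive.
No repressor is bound and UlmF is active, so *kosV* is transcribed.
So KosV is produced and active.
With repressor KosV bound, *haxQ* is not transcribed.

OFF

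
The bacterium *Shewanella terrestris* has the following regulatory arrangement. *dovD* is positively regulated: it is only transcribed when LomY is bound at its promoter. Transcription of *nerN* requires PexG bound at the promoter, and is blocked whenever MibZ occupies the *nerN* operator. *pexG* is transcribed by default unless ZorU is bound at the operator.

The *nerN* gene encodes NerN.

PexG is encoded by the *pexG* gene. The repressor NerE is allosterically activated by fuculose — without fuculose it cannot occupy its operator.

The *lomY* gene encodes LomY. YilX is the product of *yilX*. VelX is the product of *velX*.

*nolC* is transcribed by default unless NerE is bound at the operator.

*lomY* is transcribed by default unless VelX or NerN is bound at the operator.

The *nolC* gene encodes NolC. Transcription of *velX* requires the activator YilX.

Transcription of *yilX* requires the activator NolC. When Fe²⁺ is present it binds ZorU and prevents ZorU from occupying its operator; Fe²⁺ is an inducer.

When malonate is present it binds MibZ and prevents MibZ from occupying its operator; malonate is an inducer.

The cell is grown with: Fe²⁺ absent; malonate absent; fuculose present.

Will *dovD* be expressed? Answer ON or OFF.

ON

Fuculose is present, so NerE is active.
With repressor NerE bound, *nolC* is not transcribed.
So NolC is not produced.
Required activator NolC is absent, so *yilX* is not transcribed.
So YilX is not produced.
Required activator YilX is absent, so *velX* is not transcribed.
So VelX is not produced.
Fe²⁺ is absent, so ZorU is active.
With repressor ZorU bound, *pexG* is not transcribed.
So PexG is not produced.
Malonate is absent, so MibZ is active.
With repressor MibZ bound, *nerN* is not transcribed.
So NerN is not produced.
With no repressor bound, *lomY* is transcribed.
So LomY is produced and active.
No repressor is bound and LomY is active, so *dovD* is transcribed.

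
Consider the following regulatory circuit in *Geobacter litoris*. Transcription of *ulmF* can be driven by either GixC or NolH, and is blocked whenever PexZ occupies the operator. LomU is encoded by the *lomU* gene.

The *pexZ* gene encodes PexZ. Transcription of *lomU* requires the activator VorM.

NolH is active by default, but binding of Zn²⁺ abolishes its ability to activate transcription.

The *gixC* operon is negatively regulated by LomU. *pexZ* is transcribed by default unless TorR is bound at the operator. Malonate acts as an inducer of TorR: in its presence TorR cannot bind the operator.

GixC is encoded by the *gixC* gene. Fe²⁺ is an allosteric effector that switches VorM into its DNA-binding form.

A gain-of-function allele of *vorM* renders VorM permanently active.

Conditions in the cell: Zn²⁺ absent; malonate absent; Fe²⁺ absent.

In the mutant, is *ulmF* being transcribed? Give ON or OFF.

ON

VorM is constitutively active in this strain.
No repressor is bound and VorM is active, so *lomU* is transcribed.
So LomU is produced and active.
With repressor LomU bound, *gixC* is not transcribed.
So GixC is not produced.
Zn²⁺ is absent, so NolH is active.
Malonate is absent, so TorR is active.
With repressor TorR bound, *pexZ* is not transcribed.
So PexZ is not produced.
Activator NolH is present, so *ulmF* is transcribed.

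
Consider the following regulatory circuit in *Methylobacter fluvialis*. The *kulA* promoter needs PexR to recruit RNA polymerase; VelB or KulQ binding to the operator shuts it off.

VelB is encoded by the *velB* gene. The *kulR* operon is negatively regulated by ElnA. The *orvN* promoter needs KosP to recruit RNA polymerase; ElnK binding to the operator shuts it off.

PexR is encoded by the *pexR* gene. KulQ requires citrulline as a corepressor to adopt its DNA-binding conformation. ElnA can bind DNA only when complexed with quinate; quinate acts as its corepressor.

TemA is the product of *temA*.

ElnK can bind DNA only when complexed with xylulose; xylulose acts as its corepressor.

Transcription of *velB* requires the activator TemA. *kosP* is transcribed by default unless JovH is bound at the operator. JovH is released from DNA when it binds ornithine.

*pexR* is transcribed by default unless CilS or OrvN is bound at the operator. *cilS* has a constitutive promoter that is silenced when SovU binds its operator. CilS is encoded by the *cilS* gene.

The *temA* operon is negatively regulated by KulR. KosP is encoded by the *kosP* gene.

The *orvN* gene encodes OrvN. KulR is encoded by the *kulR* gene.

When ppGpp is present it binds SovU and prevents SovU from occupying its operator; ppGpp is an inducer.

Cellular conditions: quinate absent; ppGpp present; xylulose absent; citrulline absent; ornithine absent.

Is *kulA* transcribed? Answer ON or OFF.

OFF

ppGpp is present, so SovU is inactive.
With no repressor bound, *cilS* is transcribed.
So CilS is produced and active.
Ornithine is absent, so JovH is active.
With repressor JovH bound, *kosP* is not transcribed.
So KosP is not produced.
Xylulose is absent, so ElnK is inactive.
Required activator KosP is absent, so *orvN* is not transcribed.
So OrvN is not produced.
With repressor CilS bound, *pexR* is not transcribed.
So PexR is not produced.
Quinate is absent, so ElnA is inactive.
With no repressor bound, *kulR* is transcribed.
So KulR is produced and active.
With repressor KulR bound, *temA* is not transcribed.
So TemA is not produced.
Required activator TemA is absent, so *velB* is not transcribed.
So VelB is not produced.
Citrulline is absent, so KulQ is inactive.
Required activator PexR is absent, so *kulA* is not transcribed.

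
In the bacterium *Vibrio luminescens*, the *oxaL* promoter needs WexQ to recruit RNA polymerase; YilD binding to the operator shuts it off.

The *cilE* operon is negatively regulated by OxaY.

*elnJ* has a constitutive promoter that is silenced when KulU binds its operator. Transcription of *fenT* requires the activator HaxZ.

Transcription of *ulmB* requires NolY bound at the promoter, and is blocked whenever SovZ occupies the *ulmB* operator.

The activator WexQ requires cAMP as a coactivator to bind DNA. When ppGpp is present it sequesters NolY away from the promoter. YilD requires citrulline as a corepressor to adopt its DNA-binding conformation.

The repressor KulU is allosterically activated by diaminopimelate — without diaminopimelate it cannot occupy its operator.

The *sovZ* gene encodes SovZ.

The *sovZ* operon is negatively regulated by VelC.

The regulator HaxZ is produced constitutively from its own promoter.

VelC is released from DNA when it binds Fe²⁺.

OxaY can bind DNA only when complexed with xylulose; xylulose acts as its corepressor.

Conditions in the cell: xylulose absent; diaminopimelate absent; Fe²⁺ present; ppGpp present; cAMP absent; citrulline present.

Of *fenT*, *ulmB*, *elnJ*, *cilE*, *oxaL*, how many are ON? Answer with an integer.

HaxZ is produced constitutively and is active.
No repressor is bound and HaxZ is active, so *fenT* is transcribed.
→ *fenT* is ON.
ppGpp is present, so NolY is inactive.
Fe²⁺ is present, so VelC is inactive.
With no repressor bound, *sovZ* is transcribed.
So SovZ is produced and active.
With repressor SovZ bound, *ulmB* is not transcribed.
→ *ulmB* is OFF.
Diaminopimelate is absent, so KulU is inactive.
With no repressor bound, *elnJ* is transcribed.
→ *elnJ* is ON.
Xylulose is absent, so OxaY is inactive.
With no repressor bound, *cilE* is transcribed.
→ *cilE* is ON.
cAMP is absent, so WexQ is inactive.
Citrulline is present, so YilD is active.
With repressor YilD bound, *oxaL* is not transcribed.
→ *oxaL* is OFF.
3 of the 5 genes are transcribed.

3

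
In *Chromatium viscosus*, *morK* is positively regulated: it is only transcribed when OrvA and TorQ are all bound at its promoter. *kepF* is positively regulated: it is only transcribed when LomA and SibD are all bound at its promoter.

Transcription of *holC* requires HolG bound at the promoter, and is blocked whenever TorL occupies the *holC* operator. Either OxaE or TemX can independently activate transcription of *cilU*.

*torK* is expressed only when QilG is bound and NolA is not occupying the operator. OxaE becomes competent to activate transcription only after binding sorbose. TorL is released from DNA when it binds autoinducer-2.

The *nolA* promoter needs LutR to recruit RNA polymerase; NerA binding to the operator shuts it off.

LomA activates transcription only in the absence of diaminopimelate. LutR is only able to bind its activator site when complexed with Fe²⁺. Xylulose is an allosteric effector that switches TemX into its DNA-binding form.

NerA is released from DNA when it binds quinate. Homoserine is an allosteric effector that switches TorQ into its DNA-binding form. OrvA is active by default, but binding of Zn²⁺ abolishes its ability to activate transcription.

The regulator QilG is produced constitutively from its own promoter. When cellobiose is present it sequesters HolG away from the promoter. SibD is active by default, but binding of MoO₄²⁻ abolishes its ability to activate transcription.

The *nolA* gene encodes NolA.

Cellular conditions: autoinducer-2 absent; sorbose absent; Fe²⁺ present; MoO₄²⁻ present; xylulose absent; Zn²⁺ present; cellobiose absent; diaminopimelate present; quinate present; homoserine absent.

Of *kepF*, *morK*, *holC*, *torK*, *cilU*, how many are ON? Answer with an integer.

Diaminopimelate is present, so LomA is inactive.
MoO₄²⁻ is present, so SibD is inactive.
Required activator LomA is absent, so *kepF* is not transcribed.
→ *kepF* is OFF.
Zn²⁺ is present, so OrvA is inactive.
Homoserine is absent, so TorQ is inactive.
Required activator OrvA is absent, so *morK* is not transcribed.
→ *morK* is OFF.
Autoinducer-2 is absent, so TorL is active.
Cellobiose is absent, so HolG is active.
With repressor TorL bound, *holC* is not transcribed.
→ *holC* is OFF.
Fe²⁺ is present, so LutR is active.
Quinate is present, so NerA is inactive.
No repressor is bound and LutR is active, so *nolA* is transcribed.
So NolA is produced and active.
QilG is produced constitutively and is active.
With repressor NolA bound, *torK* is not transcribed.
→ *torK* is OFF.
Sorbose is absent, so OxaE is inactive.
Xylulose is absent, so TemX is inactive.
No activator is available at the *cilU* promoter, so *cilU* is not transcribed.
→ *cilU* is OFF.
0 of the 5 genes are transcribed.

0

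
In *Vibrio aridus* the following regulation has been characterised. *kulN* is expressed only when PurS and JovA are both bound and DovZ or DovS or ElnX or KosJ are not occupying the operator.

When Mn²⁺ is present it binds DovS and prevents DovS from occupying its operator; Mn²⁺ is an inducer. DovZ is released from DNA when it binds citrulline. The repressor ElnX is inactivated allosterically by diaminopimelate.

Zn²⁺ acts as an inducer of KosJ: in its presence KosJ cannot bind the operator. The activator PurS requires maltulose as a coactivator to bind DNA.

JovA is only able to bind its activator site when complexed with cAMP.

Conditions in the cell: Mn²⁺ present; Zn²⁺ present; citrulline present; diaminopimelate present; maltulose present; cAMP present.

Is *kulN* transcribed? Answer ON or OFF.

Citrulline is present, so DovZ is inactive.
Maltulose is present, so PurS is active.
cAMP is present, so JovA is active.
Mn²⁺ is present, so DovS is inactive.
Diaminopimelate is present, so ElnX is inactive.
Zn²⁺ is present, so KosJ is inactive.
No repressor is bound and PurS and JovA are active, so *kulN* is transcribed.

ON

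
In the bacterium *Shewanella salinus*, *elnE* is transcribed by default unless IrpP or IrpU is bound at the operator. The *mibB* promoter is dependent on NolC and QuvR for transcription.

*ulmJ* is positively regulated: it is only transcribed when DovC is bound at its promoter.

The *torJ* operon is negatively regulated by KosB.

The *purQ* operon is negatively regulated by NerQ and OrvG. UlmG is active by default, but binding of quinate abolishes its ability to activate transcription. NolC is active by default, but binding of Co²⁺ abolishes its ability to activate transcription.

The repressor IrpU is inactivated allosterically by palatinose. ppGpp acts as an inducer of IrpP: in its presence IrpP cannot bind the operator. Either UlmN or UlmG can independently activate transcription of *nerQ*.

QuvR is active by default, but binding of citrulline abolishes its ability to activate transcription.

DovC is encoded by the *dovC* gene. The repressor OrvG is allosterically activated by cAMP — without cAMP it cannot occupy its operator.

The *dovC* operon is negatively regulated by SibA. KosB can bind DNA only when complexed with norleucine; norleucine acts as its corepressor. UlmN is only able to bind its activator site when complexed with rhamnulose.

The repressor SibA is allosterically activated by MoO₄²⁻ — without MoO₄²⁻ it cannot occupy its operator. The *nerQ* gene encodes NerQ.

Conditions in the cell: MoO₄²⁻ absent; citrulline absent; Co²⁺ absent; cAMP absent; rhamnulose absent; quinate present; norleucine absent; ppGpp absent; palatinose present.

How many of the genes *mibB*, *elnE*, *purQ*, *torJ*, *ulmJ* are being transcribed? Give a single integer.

Co²⁺ is absent, so NolC is active.
Citrulline is absent, so QuvR is active.
No repressor is bound and NolC and QuvR are active, so *mibB* is transcribed.
→ *mibB* is ON.
ppGpp is absent, so IrpP is active.
Palatinose is present, so IrpU is inactive.
With repressor IrpP bound, *elnE* is not transcribed.
→ *elnE* is OFF.
Rhamnulose is absent, so UlmN is inactive.
Quinate is present, so UlmG is inactive.
No activator is available at the *nerQ* promoter, so *nerQ* is not transcribed.
So NerQ is not produced.
cAMP is absent, so OrvG is inactive.
With no repressor bound, *purQ* is transcribed.
→ *purQ* is ON.
Norleucine is absent, so KosB is inactive.
With no repressor bound, *torJ* is transcribed.
→ *torJ* is ON.
MoO₄²⁻ is absent, so SibA is inactive.
With no repressor bound, *dovC* is transcribed.
So DovC is produced and active.
No repressor is bound and DovC is active, so *ulmJ* is transcribed.
→ *ulmJ* is ON.
4 of the 5 genes are transcribed.

4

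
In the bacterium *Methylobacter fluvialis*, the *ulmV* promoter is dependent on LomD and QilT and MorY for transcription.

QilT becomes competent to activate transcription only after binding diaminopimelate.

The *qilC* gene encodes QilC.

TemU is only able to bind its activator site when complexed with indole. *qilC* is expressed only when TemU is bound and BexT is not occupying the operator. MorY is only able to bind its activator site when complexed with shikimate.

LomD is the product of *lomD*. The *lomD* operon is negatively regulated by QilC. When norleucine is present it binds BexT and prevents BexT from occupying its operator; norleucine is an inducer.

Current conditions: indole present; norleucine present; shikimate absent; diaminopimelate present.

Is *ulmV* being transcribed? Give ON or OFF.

OFF

Norleucine is present, so BexT is inactive.
Indole is present, so TemU is active.
No repressor is bound and TemU is active, so *qilC* is transcribed.
So QilC is produced and active.
With repressor QilC bound, *lomD* is not transcribed.
So LomD is not produced.
Diaminopimelate is present, so QilT is active.
Shikimate is absent, so MorY is inactive.
Required activator LomD is absent, so *ulmV* is not transcribed.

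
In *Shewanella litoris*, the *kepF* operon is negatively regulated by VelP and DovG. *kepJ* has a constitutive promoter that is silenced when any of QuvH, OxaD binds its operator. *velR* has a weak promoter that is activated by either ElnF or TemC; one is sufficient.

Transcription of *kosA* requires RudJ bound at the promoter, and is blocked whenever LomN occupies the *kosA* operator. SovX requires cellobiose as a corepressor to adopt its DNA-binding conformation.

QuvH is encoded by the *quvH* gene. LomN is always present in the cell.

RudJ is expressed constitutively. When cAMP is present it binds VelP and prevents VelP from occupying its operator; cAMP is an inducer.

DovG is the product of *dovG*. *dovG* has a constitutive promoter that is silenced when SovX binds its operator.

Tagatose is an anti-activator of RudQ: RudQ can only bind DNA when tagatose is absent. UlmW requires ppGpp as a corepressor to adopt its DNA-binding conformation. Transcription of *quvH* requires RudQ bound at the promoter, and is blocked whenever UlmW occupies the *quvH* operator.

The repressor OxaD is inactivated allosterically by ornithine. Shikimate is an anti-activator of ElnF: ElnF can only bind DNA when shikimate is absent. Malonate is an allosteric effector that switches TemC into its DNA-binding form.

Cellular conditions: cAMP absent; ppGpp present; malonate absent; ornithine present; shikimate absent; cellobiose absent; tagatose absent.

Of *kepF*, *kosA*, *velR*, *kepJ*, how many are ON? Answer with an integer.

2

cAMP is absent, so VelP is active.
Cellobiose is absent, so SovX is inactive.
With no repressor bound, *dovG* is transcribed.
So DovG is produced and active.
With repressor VelP bound, *kepF* is not transcribed.
→ *kepF* is OFF.
RudJ is produced constitutively and is active.
LomN is produced constitutively and is active.
With repressor LomN bound, *kosA* is not transcribed.
→ *kosA* is OFF.
Shikimate is absent, so ElnF is active.
Malonate is absent, so TemC is inactive.
Activator ElnF is present, so *velR* is transcribed.
→ *velR* is ON.
Tagatose is absent, so RudQ is active.
ppGpp is present, so UlmW is active.
With repressor UlmW bound, *quvH* is not transcribed.
So QuvH is not produced.
Ornithine is present, so OxaD is inactive.
With no repressor bound, *kepJ* is transcribed.
→ *kepJ* is ON.
2 of the 4 genes are transcribed.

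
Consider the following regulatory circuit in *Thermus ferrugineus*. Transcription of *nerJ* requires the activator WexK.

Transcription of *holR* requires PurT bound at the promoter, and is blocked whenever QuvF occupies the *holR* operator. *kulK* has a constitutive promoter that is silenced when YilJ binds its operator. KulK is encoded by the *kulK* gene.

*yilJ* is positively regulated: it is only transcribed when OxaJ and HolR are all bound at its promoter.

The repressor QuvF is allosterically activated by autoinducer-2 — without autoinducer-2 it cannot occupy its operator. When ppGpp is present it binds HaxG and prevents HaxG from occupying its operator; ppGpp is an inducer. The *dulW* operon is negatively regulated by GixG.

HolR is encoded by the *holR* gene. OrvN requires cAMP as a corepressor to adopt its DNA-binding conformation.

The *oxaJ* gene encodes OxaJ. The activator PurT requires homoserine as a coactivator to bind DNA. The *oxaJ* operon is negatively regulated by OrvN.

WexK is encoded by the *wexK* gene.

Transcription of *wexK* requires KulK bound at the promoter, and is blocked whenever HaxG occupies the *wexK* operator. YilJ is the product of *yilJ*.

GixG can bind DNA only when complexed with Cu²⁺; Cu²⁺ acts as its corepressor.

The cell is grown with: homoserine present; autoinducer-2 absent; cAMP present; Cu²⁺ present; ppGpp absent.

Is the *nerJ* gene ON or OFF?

OFF

cAMP is present, so OrvN is active.
With repressor OrvN bound, *oxaJ* is not transcribed.
So OxaJ is not produced.
Homoserine is present, so PurT is active.
Autoinducer-2 is absent, so QuvF is inactive.
No repressor is bound and PurT is active, so *holR* is transcribed.
So HolR is produced and active.
Required activator OxaJ is absent, so *yilJ* is not transcribed.
So YilJ is not produced.
With no repressor bound, *kulK* is transcribed.
So KulK is produced and active.
ppGpp is absent, so HaxG is active.
With repressor HaxG bound, *wexK* is not transcribed.
So WexK is not produced.
Required activator WexK is absent, so *nerJ* is not transcribed.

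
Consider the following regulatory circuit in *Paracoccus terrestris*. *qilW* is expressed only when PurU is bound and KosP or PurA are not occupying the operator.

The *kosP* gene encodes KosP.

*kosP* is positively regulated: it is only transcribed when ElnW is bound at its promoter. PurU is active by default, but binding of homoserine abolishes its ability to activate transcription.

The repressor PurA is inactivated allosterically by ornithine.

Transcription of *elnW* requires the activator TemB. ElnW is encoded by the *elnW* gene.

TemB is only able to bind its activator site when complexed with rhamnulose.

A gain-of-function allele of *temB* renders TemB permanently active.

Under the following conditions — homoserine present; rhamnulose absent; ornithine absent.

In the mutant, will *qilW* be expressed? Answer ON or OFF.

OFF

Homoserine is present, so PurU is inactive.
TemB is constitutively active in this strain.
No repressor is bound and TemB is active, so *elnW* is transcribed.
So ElnW is produced and active.
No repressor is bound and ElnW is active, so *kosP* is transcribed.
So KosP is produced and active.
Ornithine is absent, so PurA is active.
With repressor KosP bound, *qilW* is not transcribed.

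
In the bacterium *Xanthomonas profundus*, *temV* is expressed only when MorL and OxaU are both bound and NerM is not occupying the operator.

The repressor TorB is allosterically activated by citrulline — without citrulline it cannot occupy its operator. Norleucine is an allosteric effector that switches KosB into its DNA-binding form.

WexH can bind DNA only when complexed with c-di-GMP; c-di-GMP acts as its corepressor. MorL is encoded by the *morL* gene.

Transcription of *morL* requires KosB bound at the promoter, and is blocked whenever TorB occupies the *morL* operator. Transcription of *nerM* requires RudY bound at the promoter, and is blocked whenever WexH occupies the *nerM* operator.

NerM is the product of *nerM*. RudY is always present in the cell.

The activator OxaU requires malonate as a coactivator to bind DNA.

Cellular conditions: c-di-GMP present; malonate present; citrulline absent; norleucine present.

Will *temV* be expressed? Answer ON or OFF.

ON

c-di-GMP is present, so WexH is active.
RudY is produced constitutively and is active.
With repressor WexH bound, *nerM* is not transcribed.
So NerM is not produced.
Norleucine is present, so KosB is active.
Citrulline is absent, so TorB is inactive.
No repressor is bound and KosB is active, so *morL* is transcribed.
So MorL is produced and active.
Malonate is present, so OxaU is active.
No repressor is bound and MorL and OxaU are active, so *temV* is transcribed.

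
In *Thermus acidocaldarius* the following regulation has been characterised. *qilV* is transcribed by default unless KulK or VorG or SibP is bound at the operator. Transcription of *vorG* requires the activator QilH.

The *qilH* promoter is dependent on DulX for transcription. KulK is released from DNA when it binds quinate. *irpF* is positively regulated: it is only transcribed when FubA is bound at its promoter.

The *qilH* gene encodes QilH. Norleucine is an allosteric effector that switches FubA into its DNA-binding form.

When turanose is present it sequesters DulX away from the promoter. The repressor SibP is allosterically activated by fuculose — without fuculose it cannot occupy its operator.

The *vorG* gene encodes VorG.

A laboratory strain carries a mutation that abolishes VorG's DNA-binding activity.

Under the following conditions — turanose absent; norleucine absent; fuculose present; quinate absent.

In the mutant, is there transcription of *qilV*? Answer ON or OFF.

OFF

Quinate is absent, so KulK is active.
VorG is non-functional in this strain, so it has no effect.
Fuculose is present, so SibP is active.
With repressor KulK bound, *qilV* is not transcribed.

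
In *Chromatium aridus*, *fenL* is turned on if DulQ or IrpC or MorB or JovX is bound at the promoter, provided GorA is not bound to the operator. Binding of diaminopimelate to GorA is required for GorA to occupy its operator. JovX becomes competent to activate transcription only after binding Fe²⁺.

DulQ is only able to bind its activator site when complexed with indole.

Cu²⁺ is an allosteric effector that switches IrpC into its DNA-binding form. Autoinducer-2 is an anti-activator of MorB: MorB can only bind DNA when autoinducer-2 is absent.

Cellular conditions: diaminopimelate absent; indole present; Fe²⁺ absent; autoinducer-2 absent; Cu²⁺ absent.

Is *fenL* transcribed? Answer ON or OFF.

ON

Diaminopimelate is absent, so GorA is inactive.
Indole is present, so DulQ is active.
Cu²⁺ is absent, so IrpC is inactive.
Autoinducer-2 is absent, so MorB is active.
Fe²⁺ is absent, so JovX is inactive.
Activator DulQ is present, so *fenL* is transcribed.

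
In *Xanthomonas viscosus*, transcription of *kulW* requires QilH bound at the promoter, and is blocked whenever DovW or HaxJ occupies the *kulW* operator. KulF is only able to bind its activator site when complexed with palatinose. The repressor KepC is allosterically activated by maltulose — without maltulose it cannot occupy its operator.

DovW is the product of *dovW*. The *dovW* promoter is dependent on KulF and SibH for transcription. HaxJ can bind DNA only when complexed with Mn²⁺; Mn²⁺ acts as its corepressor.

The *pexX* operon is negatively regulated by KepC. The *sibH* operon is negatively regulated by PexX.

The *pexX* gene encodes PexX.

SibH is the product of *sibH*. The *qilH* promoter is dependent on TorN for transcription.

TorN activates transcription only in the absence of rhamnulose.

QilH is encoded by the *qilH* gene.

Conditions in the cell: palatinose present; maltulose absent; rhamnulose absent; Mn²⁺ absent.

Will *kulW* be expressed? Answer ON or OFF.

ON

Palatinose is present, so KulF is active.
Maltulose is absent, so KepC is inactive.
With no repressor bound, *pexX* is transcribed.
So PexX is produced and active.
With repressor PexX bound, *sibH* is not transcribed.
So SibH is not produced.
Required activator SibH is absent, so *dovW* is not transcribed.
So DovW is not produced.
Mn²⁺ is absent, so HaxJ is inactive.
Rhamnulose is absent, so TorN is active.
No repressor is bound and TorN is active, so *qilH* is transcribed.
So QilH is produced and active.
No repressor is bound and QilH is active, so *kulW* is transcribed.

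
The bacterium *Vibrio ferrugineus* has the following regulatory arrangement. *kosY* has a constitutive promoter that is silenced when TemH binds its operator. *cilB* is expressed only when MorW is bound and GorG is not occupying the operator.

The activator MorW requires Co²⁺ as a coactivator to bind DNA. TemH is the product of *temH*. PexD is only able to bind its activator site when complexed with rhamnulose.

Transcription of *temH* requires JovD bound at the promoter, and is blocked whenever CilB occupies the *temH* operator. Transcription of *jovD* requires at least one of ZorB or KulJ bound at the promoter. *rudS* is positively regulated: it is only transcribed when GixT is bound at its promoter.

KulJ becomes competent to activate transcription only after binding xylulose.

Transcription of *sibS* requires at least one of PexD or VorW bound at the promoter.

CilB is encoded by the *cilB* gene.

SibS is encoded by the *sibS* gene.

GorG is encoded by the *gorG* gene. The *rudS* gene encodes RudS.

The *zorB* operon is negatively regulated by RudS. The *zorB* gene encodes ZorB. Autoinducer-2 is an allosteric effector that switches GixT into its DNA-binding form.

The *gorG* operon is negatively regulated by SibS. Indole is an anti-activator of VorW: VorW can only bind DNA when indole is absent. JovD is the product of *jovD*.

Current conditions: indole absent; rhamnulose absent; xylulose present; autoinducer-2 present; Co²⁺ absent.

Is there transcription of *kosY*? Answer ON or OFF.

OFF

Autoinducer-2 is present, so GixT is active.
No repressor is bound and GixT is active, so *rudS* is transcribed.
So RudS is produced and active.
With repressor RudS bound, *zorB* is not transcribed.
So ZorB is not produced.
Xylulose is present, so KulJ is active.
Activator KulJ is present, so *jovD* is transcribed.
So JovD is produced and active.
Co²⁺ is absent, so MorW is inactive.
Rhamnulose is absent, so PexD is inactive.
Indole is absent, so VorW is active.
Activator VorW is present, so *sibS* is transcribed.
So SibS is produced and active.
With repressor SibS bound, *gorG* is not transcribed.
So GorG is not produced.
Required activator MorW is absent, so *cilB* is not transcribed.
So CilB is not produced.
No repressor is bound and JovD is active, so *temH* is transcribed.
So TemH is produced and active.
With repressor TemH bound, *kosY* is not transcribed.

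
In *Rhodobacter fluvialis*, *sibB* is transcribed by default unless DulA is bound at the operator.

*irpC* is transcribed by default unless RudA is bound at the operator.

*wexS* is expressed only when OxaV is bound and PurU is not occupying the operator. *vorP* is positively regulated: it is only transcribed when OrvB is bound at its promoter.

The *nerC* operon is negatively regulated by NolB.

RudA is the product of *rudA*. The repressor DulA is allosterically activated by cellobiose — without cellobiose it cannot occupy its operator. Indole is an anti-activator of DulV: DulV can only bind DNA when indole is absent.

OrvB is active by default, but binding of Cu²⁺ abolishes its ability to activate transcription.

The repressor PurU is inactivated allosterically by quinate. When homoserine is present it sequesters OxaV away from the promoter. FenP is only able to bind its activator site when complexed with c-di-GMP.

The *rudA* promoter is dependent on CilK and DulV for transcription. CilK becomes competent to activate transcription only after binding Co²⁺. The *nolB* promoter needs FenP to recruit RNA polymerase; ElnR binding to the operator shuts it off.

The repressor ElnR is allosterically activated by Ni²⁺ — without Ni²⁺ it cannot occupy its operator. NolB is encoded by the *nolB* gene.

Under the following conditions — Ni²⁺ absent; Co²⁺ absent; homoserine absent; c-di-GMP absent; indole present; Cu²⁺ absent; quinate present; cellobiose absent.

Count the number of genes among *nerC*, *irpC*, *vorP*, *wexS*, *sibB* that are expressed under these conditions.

c-di-GMP is absent, so FenP is inactive.
Ni²⁺ is absent, so ElnR is inactive.
Required activator FenP is absent, so *nolB* is not transcribed.
So NolB is not produced.
With no repressor bound, *nerC* is transcribed.
→ *nerC* is ON.
Co²⁺ is absent, so CilK is inactive.
Indole is present, so DulV is inactive.
Required activator CilK is absent, so *rudA* is not transcribed.
So RudA is not produced.
With no repressor bound, *irpC* is transcribed.
→ *irpC* is ON.
Cu²⁺ is absent, so OrvB is active.
No repressor is bound and OrvB is active, so *vorP* is transcribed.
→ *vorP* is ON.
Quinate is present, so PurU is inactive.
Homoserine is absent, so OxaV is active.
No repressor is bound and OxaV is active, so *wexS* is transcribed.
→ *wexS* is ON.
Cellobiose is absent, so DulA is inactive.
With no repressor bound, *sibB* is transcribed.
→ *sibB* is ON.
5 of the 5 genes are transcribed.

5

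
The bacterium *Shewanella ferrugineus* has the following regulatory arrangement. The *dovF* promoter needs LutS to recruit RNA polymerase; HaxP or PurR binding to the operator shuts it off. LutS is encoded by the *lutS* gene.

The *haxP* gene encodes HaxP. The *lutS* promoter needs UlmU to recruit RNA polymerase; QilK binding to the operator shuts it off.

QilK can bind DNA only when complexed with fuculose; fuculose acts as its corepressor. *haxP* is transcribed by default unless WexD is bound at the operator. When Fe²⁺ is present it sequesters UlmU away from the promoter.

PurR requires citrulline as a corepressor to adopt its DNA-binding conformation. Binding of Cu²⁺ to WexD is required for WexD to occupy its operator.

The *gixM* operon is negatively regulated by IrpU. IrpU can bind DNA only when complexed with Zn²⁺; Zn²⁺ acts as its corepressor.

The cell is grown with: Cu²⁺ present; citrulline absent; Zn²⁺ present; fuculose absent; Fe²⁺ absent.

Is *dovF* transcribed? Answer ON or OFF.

Cu²⁺ is present, so WexD is active.
With repressor WexD bound, *haxP* is not transcribed.
So HaxP is not produced.
Citrulline is absent, so PurR is inactive.
Fuculose is absent, so QilK is inactive.
Fe²⁺ is absent, so UlmU is active.
No repressor is bound and UlmU is active, so *lutS* is transcribed.
So LutS is produced and active.
No repressor is bound and LutS is active, so *dovF* is transcribed.

ON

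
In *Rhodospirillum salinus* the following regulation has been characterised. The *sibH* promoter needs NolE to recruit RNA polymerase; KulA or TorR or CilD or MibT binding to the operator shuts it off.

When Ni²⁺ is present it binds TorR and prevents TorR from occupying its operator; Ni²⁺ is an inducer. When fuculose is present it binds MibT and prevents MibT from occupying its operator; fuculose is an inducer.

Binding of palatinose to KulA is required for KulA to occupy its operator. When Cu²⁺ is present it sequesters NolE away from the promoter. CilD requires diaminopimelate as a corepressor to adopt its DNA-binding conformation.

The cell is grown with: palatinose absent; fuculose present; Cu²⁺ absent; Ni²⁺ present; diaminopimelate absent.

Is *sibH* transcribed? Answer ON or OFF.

ON

Palatinose is absent, so KulA is inactive.
Cu²⁺ is absent, so NolE is active.
Ni²⁺ is present, so TorR is inactive.
Diaminopimelate is absent, so CilD is inactive.
Fuculose is present, so MibT is inactive.
No repressor is bound and NolE is active, so *sibH* is transcribed.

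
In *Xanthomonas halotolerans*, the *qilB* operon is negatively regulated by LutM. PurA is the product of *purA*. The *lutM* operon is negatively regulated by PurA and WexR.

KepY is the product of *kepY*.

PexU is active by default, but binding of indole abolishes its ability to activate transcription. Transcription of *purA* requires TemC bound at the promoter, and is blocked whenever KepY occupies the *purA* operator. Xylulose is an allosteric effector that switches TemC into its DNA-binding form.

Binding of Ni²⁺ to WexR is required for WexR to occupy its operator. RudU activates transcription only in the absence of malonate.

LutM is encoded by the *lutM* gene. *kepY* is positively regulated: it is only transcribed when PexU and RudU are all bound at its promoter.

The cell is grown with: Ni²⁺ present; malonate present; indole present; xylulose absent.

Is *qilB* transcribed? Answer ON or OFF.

Indole is present, so PexU is inactive.
Malonate is present, so RudU is inactive.
Required activator PexU is absent, so *kepY* is not transcribed.
So KepY is not produced.
Xylulose is absent, so TemC is inactive.
Required activator TemC is absent, so *purA* is not transcribed.
So PurA is not produced.
Ni²⁺ is present, so WexR is active.
With repressor WexR bound, *lutM* is not transcribed.
So LutM is not produced.
With no repressor bound, *qilB* is transcribed.

ON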